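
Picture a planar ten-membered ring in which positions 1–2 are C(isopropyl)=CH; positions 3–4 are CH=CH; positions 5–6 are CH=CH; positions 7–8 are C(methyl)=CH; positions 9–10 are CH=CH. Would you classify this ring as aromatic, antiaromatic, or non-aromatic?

The p orbitals form a continuous loop: the double-bond atoms are sp², each contributing one p electron. The ring is fully conjugated.
Adding the contributions, 5 × 2 = 10 from the 5 double-bond units.
With 10 π electrons (n = 2), the Hückel 4n+2 condition holds.

Aromatic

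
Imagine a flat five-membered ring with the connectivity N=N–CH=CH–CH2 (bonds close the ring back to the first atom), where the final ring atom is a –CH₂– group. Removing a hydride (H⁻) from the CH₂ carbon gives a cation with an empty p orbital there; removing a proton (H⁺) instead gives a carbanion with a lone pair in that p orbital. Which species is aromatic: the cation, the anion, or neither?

The anion

Once that carbon is sp², every ring atom has a p orbital and both ions are fully conjugated.
Cation: 2 × 2 + 0 = 4 π electrons → 4(1), antiaromatic.
Anion: 2 × 2 + 2 = 6 π electrons → 4(1)+2, aromatic.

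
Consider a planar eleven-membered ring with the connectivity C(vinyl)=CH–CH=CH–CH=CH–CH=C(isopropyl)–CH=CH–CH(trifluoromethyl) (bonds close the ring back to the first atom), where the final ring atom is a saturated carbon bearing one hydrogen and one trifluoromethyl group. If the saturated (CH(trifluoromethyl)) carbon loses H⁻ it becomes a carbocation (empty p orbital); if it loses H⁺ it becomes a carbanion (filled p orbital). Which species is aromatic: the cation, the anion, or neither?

The cation

Both ions have a continuous loop of p orbitals — each ring atom is sp².
Cation: 5 × 2 + 0 = 10 π electrons → 4(2)+2, aromatic.
Anion: 5 × 2 + 2 = 12 π electrons → 4(3), antiaromatic.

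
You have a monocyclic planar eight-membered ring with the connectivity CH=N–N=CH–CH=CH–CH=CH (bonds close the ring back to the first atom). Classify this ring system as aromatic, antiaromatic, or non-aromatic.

Antiaromatic

Check conjugation: each doubly-bonded ring atom is sp² with one p-orbital electron; each sp² =N– keeps its lone pair in-plane and puts one electron into the π system — every position has a p orbital, so the cyclic π system is continuous.
Adding the contributions, 4 × 2 = 8 from the 4 double-bond units.
A 4n π count (8, n = 2) in a planar conjugated ring means antiaromatic.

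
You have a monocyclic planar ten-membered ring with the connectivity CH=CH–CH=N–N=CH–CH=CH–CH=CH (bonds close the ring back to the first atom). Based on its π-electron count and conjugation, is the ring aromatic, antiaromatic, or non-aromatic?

Aromatic

The p orbitals form a continuous loop: every atom in a ring double bond is sp² and brings one electron to the p orbital; each sp² =N– keeps its lone pair in-plane and puts one electron into the π system. The ring is fully conjugated.
Counting π electrons: 5 × 2 = 10 from the 5 double-bond units.
That gives a 4n+2 count (10, n = 2).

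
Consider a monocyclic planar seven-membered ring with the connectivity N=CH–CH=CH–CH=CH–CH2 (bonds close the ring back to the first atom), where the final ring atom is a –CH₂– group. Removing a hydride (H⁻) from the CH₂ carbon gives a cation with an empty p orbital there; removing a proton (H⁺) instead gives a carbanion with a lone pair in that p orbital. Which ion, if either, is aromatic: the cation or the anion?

Once that carbon is sp², every ring atom has a p orbital and both ions are fully conjugated.
Cation: 3 × 2 + 0 = 6 π electrons → 4(1)+2, aromatic.
Anion: 3 × 2 + 2 = 8 π electrons → 4(2), antiaromatic.

The cation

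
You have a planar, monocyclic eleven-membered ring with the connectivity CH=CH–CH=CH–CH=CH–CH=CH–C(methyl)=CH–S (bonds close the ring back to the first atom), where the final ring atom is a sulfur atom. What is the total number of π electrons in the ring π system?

All ring atoms are sp² and supply a p orbital to the ring (each doubly-bonded ring atom is sp² with one p-orbital electron; the sulfur donates one lone pair from its p orbital); the conjugation is uninterrupted.
π-electron count: 5 × 2 = 10 from the double-bond units + 2 from the S atom = 12.

12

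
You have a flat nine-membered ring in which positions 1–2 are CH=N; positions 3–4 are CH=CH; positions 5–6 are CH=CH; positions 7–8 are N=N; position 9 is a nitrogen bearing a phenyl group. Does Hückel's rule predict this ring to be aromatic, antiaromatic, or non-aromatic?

Check conjugation: every atom in a ring double bond is sp² and brings one electron to the p orbital; each =N– nitrogen is pyridine-type (lone pair in the sp² plane, one electron in the p orbital); the pyrrole-type nitrogen donates its lone pair from the p orbital — every position has a p orbital, so the cyclic π system is continuous.
Adding the contributions, 4 × 2 = 8 from the double-bond units + 2 from the N(phenyl) atom = 10.
That gives a 4n+2 count (10, n = 2).

Aromatic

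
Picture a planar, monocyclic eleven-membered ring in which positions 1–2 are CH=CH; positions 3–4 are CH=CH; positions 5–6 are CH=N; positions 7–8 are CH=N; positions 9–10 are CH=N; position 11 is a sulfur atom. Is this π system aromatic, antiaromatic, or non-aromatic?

Every ring atom contributes a p orbital perpendicular to the ring (the double-bond atoms are sp², each contributing one p electron; each =N– nitrogen is pyridine-type (lone pair in the sp² plane, one electron in the p orbital); the sulfur donates one lone pair from its p orbital), so the π system is cyclic and fully conjugated.
Counting π electrons: 5 × 2 = 10 from the double-bond units + 2 from the S atom = 12.
With 12 = 4·3 π electrons, Hückel's rule classifies the planar ring as antiaromatic.

Antiaromatic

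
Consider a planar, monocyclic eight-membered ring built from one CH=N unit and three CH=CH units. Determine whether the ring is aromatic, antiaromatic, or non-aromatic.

Check conjugation: the double-bond atoms are sp², each contributing one p electron; each =N– nitrogen is pyridine-type (lone pair in the sp² plane, one electron in the p orbital) — every position has a p orbital, so the cyclic π system is continuous.
Adding the contributions, 4 × 2 = 8 from the 4 double-bond units.
A 4n π count (8, n = 2) in a planar conjugated ring means antiaromatic.

Antiaromatic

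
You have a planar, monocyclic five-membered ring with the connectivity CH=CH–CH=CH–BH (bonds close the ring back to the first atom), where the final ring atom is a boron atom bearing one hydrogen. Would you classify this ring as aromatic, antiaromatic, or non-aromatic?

Antiaromatic

The p orbitals form a continuous loop: each doubly-bonded ring atom is sp² with one p-orbital electron; the boron has an empty p orbital. The ring is fully conjugated.
Counting π electrons: 2 × 2 = 4 from the double-bond units + 0 from the BH atom = 4.
4 = 4(1); a planar, fully conjugated 4n system is antiaromatic.
(This ring is borole.)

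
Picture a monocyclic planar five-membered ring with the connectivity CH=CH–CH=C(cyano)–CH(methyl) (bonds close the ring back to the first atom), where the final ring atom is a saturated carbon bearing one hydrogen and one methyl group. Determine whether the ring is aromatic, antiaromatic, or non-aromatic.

Because that saturated carbon is sp³ and has no p orbital in the ring π system at the CH(methyl) position, the π system cannot extend all the way around the ring.
A ring that is not fully conjugated cannot be aromatic or antiaromatic regardless of its π-electron count.

Non-aromatic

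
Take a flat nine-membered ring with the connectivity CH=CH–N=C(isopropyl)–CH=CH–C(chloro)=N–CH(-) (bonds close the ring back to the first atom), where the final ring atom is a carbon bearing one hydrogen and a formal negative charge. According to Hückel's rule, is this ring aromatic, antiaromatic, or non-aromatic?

Aromatic

All ring atoms are sp² and supply a p orbital to the ring (every atom in a ring double bond is sp² and brings one electron to the p orbital; the doubly-bonded nitrogens are pyridine-type — their lone pairs lie in the ring plane, leaving one electron in the p orbital; the carbanion's lone pair occupies the p orbital); the conjugation is uninterrupted.
π-electron count: 4 × 2 = 8 from the double-bond units + 2 from the CH(-) atom = 10.
10 = 4(2) + 2, which satisfies Hückel's 4n+2 rule.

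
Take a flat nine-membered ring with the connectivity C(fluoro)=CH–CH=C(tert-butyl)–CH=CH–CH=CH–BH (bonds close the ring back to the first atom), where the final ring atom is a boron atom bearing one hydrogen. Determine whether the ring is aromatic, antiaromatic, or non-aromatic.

Antiaromatic

The p orbitals form a continuous loop: every atom in a ring double bond is sp² and brings one electron to the p orbital; the boron has an empty p orbital. The ring is fully conjugated.
Counting π electrons: 4 × 2 = 8 from the double-bond units + 0 from the BH atom = 8.
8 is a 4n count (n = 2), so the planar conjugated ring is antiaromatic.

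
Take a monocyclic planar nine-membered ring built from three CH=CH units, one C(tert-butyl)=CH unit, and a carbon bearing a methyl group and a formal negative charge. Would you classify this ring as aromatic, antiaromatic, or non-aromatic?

All ring atoms are sp² and supply a p orbital to the ring (every atom in a ring double bond is sp² and brings one electron to the p orbital; the carbanion's lone pair occupies the p orbital); the conjugation is uninterrupted.
Tallying contributions gives 4 × 2 = 8 from the double-bond units + 2 from the C(methyl)(-) atom = 10.
Since 10 = 4·2 + 2, the ring meets the 4n+2 criterion.

Aromatic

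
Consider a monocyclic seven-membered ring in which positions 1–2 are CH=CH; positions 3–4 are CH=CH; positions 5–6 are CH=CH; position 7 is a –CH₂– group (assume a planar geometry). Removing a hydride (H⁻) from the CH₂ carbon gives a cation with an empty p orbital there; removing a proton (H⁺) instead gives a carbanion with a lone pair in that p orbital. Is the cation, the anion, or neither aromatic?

The cation

In either ion the ring is fully conjugated: every atom, including the new sp² carbon, supplies a p orbital.
Cation: 3 × 2 + 0 = 6 π electrons → 4(1)+2, aromatic.
Anion: 3 × 2 + 2 = 8 π electrons → 4(2), antiaromatic.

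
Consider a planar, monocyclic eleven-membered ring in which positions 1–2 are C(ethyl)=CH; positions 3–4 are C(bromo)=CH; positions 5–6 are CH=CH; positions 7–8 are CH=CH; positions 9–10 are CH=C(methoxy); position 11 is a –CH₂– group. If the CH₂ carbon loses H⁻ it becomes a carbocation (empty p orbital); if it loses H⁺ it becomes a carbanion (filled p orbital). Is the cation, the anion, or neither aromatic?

The cation

Once that carbon is sp², every ring atom has a p orbital and both ions are fully conjugated.
Cation: 5 × 2 + 0 = 10 π electrons → 4(2)+2, aromatic.
Anion: 5 × 2 + 2 = 12 π electrons → 4(3), antiaromatic.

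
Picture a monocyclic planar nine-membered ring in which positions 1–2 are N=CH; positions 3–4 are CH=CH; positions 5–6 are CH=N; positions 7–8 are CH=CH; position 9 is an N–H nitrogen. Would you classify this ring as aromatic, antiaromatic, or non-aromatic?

Every ring atom contributes a p orbital perpendicular to the ring (every atom in a ring double bond is sp² and brings one electron to the p orbital; each sp² =N– keeps its lone pair in-plane and puts one electron into the π system; the pyrrole-type nitrogen donates its lone pair from the p orbital), so the π system is cyclic and fully conjugated.
Adding the contributions, 4 × 2 = 8 from the double-bond units + 2 from the NH atom = 10.
Since 10 = 4·2 + 2, the ring meets the 4n+2 criterion.

Aromatic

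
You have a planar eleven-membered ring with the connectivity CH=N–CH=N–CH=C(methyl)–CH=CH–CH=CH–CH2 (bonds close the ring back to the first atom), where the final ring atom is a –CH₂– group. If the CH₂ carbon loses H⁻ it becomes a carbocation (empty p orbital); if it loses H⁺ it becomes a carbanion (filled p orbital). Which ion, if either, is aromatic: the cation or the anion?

Both ions have a continuous loop of p orbitals — each ring atom is sp².
Cation: 5 × 2 + 0 = 10 π electrons → 4(2)+2, aromatic.
Anion: 5 × 2 + 2 = 12 π electrons → 4(3), antiaromatic.

The cation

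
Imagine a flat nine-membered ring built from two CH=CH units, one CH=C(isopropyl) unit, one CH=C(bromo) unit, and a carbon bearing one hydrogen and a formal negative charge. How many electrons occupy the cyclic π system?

10

Check conjugation: every atom in a ring double bond is sp² and brings one electron to the p orbital; the carbanion's lone pair occupies the p orbital — every position has a p orbital, so the cyclic π system is continuous.
Tallying contributions gives 4 × 2 = 8 from the double-bond units + 2 from the CH(-) atom = 10.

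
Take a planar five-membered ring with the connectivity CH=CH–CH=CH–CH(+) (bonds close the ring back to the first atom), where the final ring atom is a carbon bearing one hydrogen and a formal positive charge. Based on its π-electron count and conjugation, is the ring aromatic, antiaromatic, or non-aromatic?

Antiaromatic

All ring atoms are sp² and supply a p orbital to the ring (each doubly-bonded ring atom is sp² with one p-orbital electron; the carbocation has an empty p orbital); the conjugation is uninterrupted.
π-electron count: 2 × 2 = 4 from the double-bond units + 0 from the CH(+) atom = 4.
With 4 = 4·1 π electrons, Hückel's rule classifies the planar ring as antiaromatic.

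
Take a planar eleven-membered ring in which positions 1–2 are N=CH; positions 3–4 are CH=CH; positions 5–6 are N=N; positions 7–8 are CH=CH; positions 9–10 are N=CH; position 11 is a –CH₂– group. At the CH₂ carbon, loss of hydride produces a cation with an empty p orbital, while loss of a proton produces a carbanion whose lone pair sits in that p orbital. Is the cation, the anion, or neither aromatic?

In either ion the ring is fully conjugated: every atom, including the new sp² carbon, supplies a p orbital.
Cation: 5 × 2 + 0 = 10 π electrons → 4(2)+2, aromatic.
Anion: 5 × 2 + 2 = 12 π electrons → 4(3), antiaromatic.

The cation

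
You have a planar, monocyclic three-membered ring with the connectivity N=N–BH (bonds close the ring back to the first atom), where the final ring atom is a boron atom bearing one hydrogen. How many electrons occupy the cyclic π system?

Check conjugation: each doubly-bonded ring atom is sp² with one p-orbital electron; each =N– nitrogen is pyridine-type (lone pair in the sp² plane, one electron in the p orbital); the boron has an empty p orbital — every position has a p orbital, so the cyclic π system is continuous.
Tallying contributions gives 1 × 2 = 2 from the double-bond unit + 0 from the BH atom = 2.

2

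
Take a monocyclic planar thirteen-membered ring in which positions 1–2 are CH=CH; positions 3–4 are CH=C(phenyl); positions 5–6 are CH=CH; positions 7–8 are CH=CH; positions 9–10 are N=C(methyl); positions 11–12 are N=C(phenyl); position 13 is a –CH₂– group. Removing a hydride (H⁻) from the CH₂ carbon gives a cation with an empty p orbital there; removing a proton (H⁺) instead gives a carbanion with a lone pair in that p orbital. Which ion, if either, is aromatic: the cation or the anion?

In both ions every ring atom is sp² and contributes a p orbital, so both rings are fully conjugated.
Cation: 6 × 2 + 0 = 12 π electrons → 4(3), antiaromatic.
Anion: 6 × 2 + 2 = 14 π electrons → 4(3)+2, aromatic.

The anion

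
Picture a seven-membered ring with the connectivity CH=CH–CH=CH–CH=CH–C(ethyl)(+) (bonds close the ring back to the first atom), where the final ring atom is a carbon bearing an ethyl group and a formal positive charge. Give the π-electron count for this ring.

Check conjugation: each doubly-bonded ring atom is sp² with one p-orbital electron; the carbocation has an empty p orbital — every position has a p orbital, so the cyclic π system is continuous.
Counting π electrons: 3 × 2 = 6 from the double-bond units + 0 from the C(ethyl)(+) atom = 6.

6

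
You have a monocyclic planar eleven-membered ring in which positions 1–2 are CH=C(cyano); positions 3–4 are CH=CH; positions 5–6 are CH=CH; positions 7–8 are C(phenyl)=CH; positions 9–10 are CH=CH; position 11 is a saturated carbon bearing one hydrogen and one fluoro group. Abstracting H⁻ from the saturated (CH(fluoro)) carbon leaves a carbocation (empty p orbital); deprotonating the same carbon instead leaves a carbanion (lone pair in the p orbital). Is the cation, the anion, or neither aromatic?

The cation

In both ions every ring atom is sp² and contributes a p orbital, so both rings are fully conjugated.
Cation: 5 × 2 + 0 = 10 π electrons → 4(2)+2, aromatic.
Anion: 5 × 2 + 2 = 12 π electrons → 4(3), antiaromatic.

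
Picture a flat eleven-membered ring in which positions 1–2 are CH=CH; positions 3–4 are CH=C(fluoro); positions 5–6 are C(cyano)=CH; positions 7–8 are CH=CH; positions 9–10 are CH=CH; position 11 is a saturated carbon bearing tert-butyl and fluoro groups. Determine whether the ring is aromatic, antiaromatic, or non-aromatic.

The C(tert-butyl)(fluoro) carbon is saturated: that saturated carbon is sp³ and has no p orbital in the ring π system. Conjugation is not continuous around the ring.
Without a continuous loop of overlapping p orbitals the Hückel electron count never comes into play.

Non-aromatic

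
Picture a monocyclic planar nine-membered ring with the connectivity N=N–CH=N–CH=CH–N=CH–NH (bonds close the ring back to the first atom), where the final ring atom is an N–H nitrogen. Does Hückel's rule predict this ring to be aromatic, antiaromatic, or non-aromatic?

Check conjugation: each doubly-bonded ring atom is sp² with one p-orbital electron; each =N– nitrogen is pyridine-type (lone pair in the sp² plane, one electron in the p orbital); the pyrrole-type nitrogen donates its lone pair from the p orbital — every position has a p orbital, so the cyclic π system is continuous.
Counting π electrons: 4 × 2 = 8 from the double-bond units + 2 from the NH atom = 10.
With 10 π electrons (n = 2), the Hückel 4n+2 condition holds.

Aromatic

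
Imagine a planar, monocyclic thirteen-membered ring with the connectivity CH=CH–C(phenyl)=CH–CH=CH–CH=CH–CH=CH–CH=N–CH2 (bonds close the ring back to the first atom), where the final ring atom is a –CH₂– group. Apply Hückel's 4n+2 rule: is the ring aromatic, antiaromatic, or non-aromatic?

The CH2 carbon is saturated: the tetrahedral CH₂ carbon is sp³ and has no p orbital in the ring π system. Conjugation is not continuous around the ring.
Hückel's rule only applies to fully conjugated rings, so this one is simply non-aromatic.

Non-aromatic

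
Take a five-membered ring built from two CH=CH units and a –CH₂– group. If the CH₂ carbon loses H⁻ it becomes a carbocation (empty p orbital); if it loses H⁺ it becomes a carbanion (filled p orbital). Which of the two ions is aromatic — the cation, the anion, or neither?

The anion

In either ion the ring is fully conjugated: every atom, including the new sp² carbon, supplies a p orbital.
Cation: 2 × 2 + 0 = 4 π electrons → 4(1), antiaromatic.
Anion: 2 × 2 + 2 = 6 π electrons → 4(1)+2, aromatic.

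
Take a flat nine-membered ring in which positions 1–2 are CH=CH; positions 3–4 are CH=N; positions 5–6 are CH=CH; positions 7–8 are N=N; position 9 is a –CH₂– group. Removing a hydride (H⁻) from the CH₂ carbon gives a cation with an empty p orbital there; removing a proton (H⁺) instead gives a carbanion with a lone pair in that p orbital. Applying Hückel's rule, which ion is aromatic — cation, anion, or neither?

The anion

Once that carbon is sp², every ring atom has a p orbital and both ions are fully conjugated.
Cation: 4 × 2 + 0 = 8 π electrons → 4(2), antiaromatic.
Anion: 4 × 2 + 2 = 10 π electrons → 4(2)+2, aromatic.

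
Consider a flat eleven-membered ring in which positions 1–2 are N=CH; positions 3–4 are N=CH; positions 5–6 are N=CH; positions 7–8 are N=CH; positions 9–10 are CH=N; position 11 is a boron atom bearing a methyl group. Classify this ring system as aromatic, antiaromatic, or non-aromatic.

Aromatic

The p orbitals form a continuous loop: the double-bond atoms are sp², each contributing one p electron; the doubly-bonded nitrogens are pyridine-type — their lone pairs lie in the ring plane, leaving one electron in the p orbital; the boron has an empty p orbital. The ring is fully conjugated.
π-electron count: 5 × 2 = 10 from the double-bond units + 0 from the B(methyl) atom = 10.
With 10 π electrons (n = 2), the Hückel 4n+2 condition holds.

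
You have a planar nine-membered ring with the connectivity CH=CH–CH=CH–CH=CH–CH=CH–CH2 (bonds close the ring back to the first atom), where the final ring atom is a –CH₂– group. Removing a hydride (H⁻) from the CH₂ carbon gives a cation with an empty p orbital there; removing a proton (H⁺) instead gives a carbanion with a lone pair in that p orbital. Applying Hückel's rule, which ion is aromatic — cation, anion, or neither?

The anion

In either ion the ring is fully conjugated: every atom, including the new sp² carbon, supplies a p orbital.
Cation: 4 × 2 + 0 = 8 π electrons → 4(2), antiaromatic.
Anion: 4 × 2 + 2 = 10 π electrons → 4(2)+2, aromatic.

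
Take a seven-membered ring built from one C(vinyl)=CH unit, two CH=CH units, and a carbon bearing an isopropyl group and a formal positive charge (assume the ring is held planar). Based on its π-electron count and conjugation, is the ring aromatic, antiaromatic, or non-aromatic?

The p orbitals form a continuous loop: every atom in a ring double bond is sp² and brings one electron to the p orbital; the carbocation has an empty p orbital. The ring is fully conjugated.
π-electron count: 3 × 2 = 6 from the double-bond units + 0 from the C(isopropyl)(+) atom = 6.
That gives a 4n+2 count (6, n = 1).

Aromatic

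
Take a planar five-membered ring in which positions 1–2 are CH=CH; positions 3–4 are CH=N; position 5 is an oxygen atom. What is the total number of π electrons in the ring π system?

Every ring atom contributes a p orbital perpendicular to the ring (every atom in a ring double bond is sp² and brings one electron to the p orbital; each =N– nitrogen is pyridine-type (lone pair in the sp² plane, one electron in the p orbital); the oxygen donates one lone pair from its p orbital), so the π system is cyclic and fully conjugated.
Tallying contributions gives 2 × 2 = 4 from the double-bond units + 2 from the O atom = 6.

6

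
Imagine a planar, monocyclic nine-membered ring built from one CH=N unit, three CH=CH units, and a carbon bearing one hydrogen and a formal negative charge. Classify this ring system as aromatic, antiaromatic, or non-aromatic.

Check conjugation: each doubly-bonded ring atom is sp² with one p-orbital electron; each =N– nitrogen is pyridine-type (lone pair in the sp² plane, one electron in the p orbital); the carbanion's lone pair occupies the p orbital — every position has a p orbital, so the cyclic π system is continuous.
π-electron count: 4 × 2 = 8 from the double-bond units + 2 from the CH(-) atom = 10.
Since 10 = 4·2 + 2, the ring meets the 4n+2 criterion.

Aromatic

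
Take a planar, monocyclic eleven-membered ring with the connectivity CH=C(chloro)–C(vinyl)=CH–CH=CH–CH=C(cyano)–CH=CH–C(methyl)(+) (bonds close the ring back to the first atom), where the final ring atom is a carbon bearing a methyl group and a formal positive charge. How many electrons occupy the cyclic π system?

The p orbitals form a continuous loop: every atom in a ring double bond is sp² and brings one electron to the p orbital; the carbocation has an empty p orbital. The ring is fully conjugated.
Tallying contributions gives 5 × 2 = 10 from the double-bond units + 0 from the C(methyl)(+) atom = 10.

10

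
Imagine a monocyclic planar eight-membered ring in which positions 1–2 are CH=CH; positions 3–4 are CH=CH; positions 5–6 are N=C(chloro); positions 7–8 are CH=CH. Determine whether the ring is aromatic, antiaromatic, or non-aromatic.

Antiaromatic

The p orbitals form a continuous loop: the double-bond atoms are sp², each contributing one p electron; each =N– nitrogen is pyridine-type (lone pair in the sp² plane, one electron in the p orbital). The ring is fully conjugated.
Tallying contributions gives 4 × 2 = 8 from the 4 double-bond units.
8 is a 4n count (n = 2), so the planar conjugated ring is antiaromatic.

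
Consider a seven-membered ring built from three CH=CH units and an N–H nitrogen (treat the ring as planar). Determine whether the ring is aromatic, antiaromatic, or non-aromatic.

Check conjugation: each doubly-bonded ring atom is sp² with one p-orbital electron; the pyrrole-type nitrogen donates its lone pair from the p orbital — every position has a p orbital, so the cyclic π system is continuous.
π-electron count: 3 × 2 = 6 from the double-bond units + 2 from the NH atom = 8.
With 8 = 4·2 π electrons, Hückel's rule classifies the planar ring as antiaromatic.

Antiaromatic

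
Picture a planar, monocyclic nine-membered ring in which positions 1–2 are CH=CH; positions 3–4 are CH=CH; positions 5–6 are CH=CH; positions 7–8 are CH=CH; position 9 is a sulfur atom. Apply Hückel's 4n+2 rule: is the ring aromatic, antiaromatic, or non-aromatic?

The p orbitals form a continuous loop: the double-bond atoms are sp², each contributing one p electron; the sulfur donates one lone pair from its p orbital. The ring is fully conjugated.
π-electron count: 4 × 2 = 8 from the double-bond units + 2 from the S atom = 10.
That gives a 4n+2 count (10, n = 2).

Aromatic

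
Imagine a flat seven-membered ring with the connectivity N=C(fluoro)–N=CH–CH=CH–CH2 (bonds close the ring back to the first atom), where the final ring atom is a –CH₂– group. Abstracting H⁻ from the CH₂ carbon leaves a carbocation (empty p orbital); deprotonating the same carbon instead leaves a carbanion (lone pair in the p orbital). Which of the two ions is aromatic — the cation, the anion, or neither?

In both ions every ring atom is sp² and contributes a p orbital, so both rings are fully conjugated.
Cation: 3 × 2 + 0 = 6 π electrons → 4(1)+2, aromatic.
Anion: 3 × 2 + 2 = 8 π electrons → 4(2), antiaromatic.

The cation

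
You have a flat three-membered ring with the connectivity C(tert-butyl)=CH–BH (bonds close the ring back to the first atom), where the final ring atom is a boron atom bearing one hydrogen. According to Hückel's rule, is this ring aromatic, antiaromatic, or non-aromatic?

Aromatic

The p orbitals form a continuous loop: every atom in a ring double bond is sp² and brings one electron to the p orbital; the boron has an empty p orbital. The ring is fully conjugated.
Counting π electrons: 1 × 2 = 2 from the double-bond unit + 0 from the BH atom = 2.
2 = 4(0) + 2, which satisfies Hückel's 4n+2 rule.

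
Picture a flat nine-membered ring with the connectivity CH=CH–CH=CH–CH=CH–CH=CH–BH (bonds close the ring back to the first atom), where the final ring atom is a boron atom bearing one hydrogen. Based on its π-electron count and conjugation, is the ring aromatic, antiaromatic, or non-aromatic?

All ring atoms are sp² and supply a p orbital to the ring (every atom in a ring double bond is sp² and brings one electron to the p orbital; the boron has an empty p orbital); the conjugation is uninterrupted.
π-electron count: 4 × 2 = 8 from the double-bond units + 0 from the BH atom = 8.
8 is a 4n count (n = 2), so the planar conjugated ring is antiaromatic.

Antiaromatic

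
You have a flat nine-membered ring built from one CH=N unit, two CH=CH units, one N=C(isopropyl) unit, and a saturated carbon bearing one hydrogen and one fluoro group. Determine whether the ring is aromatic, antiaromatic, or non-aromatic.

Because that saturated carbon is sp³ and has no p orbital in the ring π system at the CH(fluoro) position, the π system cannot extend all the way around the ring.
Broken conjugation rules out both aromaticity and antiaromaticity.

Non-aromatic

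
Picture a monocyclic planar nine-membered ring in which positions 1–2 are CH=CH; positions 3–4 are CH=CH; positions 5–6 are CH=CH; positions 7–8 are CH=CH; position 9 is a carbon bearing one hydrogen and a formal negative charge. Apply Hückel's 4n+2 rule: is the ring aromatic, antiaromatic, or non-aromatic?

Aromatic

The p orbitals form a continuous loop: each doubly-bonded ring atom is sp² with one p-orbital electron; the carbanion's lone pair occupies the p orbital. The ring is fully conjugated.
Adding the contributions, 4 × 2 = 8 from the double-bond units + 2 from the CH(-) atom = 10.
10 = 4(2) + 2, which satisfies Hückel's 4n+2 rule.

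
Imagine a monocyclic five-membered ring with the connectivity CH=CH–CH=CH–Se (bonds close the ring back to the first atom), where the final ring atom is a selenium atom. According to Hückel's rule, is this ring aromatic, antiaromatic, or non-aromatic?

Aromatic

Every ring atom contributes a p orbital perpendicular to the ring (the double-bond atoms are sp², each contributing one p electron; the selenium donates one lone pair from its p orbital), so the π system is cyclic and fully conjugated.
π-electron count: 2 × 2 = 4 from the double-bond units + 2 from the Se atom = 6.
That gives a 4n+2 count (6, n = 1).
(The species described is selenophene.)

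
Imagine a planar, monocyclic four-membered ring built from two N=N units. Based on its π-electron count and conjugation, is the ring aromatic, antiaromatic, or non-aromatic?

Check conjugation: every atom in a ring double bond is sp² and brings one electron to the p orbital; each =N– nitrogen is pyridine-type (lone pair in the sp² plane, one electron in the p orbital) — every position has a p orbital, so the cyclic π system is continuous.
Adding the contributions, 2 × 2 = 4 from the 2 double-bond units.
4 is a 4n count (n = 1), so the planar conjugated ring is antiaromatic.

Antiaromatic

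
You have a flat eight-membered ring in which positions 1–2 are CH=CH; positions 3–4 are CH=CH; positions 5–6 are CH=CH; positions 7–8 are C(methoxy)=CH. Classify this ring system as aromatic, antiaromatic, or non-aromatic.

Antiaromatic

The p orbitals form a continuous loop: each doubly-bonded ring atom is sp² with one p-orbital electron. The ring is fully conjugated.
π-electron count: 4 × 2 = 8 from the 4 double-bond units.
8 = 4(2); a planar, fully conjugated 4n system is antiaromatic.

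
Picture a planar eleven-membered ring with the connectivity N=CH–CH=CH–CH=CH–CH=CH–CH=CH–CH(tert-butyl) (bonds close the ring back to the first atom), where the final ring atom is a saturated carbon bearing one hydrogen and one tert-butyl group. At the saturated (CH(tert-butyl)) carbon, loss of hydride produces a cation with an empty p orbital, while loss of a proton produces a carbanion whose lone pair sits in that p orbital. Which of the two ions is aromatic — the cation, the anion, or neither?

The cation

Once that carbon is sp², every ring atom has a p orbital and both ions are fully conjugated.
Cation: 5 × 2 + 0 = 10 π electrons → 4(2)+2, aromatic.
Anion: 5 × 2 + 2 = 12 π electrons → 4(3), antiaromatic.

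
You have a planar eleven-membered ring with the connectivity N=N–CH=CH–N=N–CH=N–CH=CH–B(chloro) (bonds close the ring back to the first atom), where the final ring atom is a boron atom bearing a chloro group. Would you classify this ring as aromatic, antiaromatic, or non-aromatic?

Check conjugation: each doubly-bonded ring atom is sp² with one p-orbital electron; each =N– nitrogen is pyridine-type (lone pair in the sp² plane, one electron in the p orbital); the boron has an empty p orbital — every position has a p orbital, so the cyclic π system is continuous.
Counting π electrons: 5 × 2 = 10 from the double-bond units + 0 from the B(chloro) atom = 10.
With 10 π electrons (n = 2), the Hückel 4n+2 condition holds.

Aromatic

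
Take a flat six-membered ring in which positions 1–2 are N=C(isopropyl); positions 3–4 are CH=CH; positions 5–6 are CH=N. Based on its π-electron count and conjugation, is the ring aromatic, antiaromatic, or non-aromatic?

Aromatic

Every ring atom contributes a p orbital perpendicular to the ring (the double-bond atoms are sp², each contributing one p electron; each sp² =N– keeps its lone pair in-plane and puts one electron into the π system), so the π system is cyclic and fully conjugated.
π-electron count: 3 × 2 = 6 from the 3 double-bond units.
6 = 4(1) + 2, which satisfies Hückel's 4n+2 rule.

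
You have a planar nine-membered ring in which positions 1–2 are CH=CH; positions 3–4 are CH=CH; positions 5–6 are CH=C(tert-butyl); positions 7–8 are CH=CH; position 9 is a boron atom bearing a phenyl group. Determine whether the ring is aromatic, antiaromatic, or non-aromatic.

The p orbitals form a continuous loop: the double-bond atoms are sp², each contributing one p electron; the boron has an empty p orbital. The ring is fully conjugated.
Adding the contributions, 4 × 2 = 8 from the double-bond units + 0 from the B(phenyl) atom = 8.
With 8 = 4·2 π electrons, Hückel's rule classifies the planar ring as antiaromatic.

Antiaromatic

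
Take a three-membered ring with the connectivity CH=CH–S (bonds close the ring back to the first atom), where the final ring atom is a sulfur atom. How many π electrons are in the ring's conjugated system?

4

All ring atoms are sp² and supply a p orbital to the ring (each doubly-bonded ring atom is sp² with one p-orbital electron; the sulfur donates one lone pair from its p orbital); the conjugation is uninterrupted.
Adding the contributions, 1 × 2 = 2 from the double-bond unit + 2 from the S atom = 4.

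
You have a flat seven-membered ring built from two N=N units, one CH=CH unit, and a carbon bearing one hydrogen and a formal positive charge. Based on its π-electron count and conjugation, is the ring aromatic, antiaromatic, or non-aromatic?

Aromatic

Every ring atom contributes a p orbital perpendicular to the ring (every atom in a ring double bond is sp² and brings one electron to the p orbital; the doubly-bonded nitrogens are pyridine-type — their lone pairs lie in the ring plane, leaving one electron in the p orbital; the carbocation has an empty p orbital), so the π system is cyclic and fully conjugated.
Adding the contributions, 3 × 2 = 6 from the double-bond units + 0 from the CH(+) atom = 6.
That gives a 4n+2 count (6, n = 1).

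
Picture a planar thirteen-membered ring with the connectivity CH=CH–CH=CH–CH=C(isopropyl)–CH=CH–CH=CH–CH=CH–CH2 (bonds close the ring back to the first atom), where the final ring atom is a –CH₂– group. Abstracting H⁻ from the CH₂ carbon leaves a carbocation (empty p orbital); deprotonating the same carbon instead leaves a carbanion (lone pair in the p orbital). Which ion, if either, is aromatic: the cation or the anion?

The anion

Both ions have a continuous loop of p orbitals — each ring atom is sp².
Cation: 6 × 2 + 0 = 12 π electrons → 4(3), antiaromatic.
Anion: 6 × 2 + 2 = 14 π electrons → 4(3)+2, aromatic.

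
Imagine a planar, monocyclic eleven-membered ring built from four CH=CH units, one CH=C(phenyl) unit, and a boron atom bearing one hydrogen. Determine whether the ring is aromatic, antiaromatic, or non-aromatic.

The p orbitals form a continuous loop: the double-bond atoms are sp², each contributing one p electron; the boron has an empty p orbital. The ring is fully conjugated.
Counting π electrons: 5 × 2 = 10 from the double-bond units + 0 from the BH atom = 10.
Since 10 = 4·2 + 2, the ring meets the 4n+2 criterion.

Aromatic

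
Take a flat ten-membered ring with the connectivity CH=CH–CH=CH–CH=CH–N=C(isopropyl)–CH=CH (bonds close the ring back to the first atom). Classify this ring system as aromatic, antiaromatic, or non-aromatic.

Aromatic

All ring atoms are sp² and supply a p orbital to the ring (every atom in a ring double bond is sp² and brings one electron to the p orbital; each =N– nitrogen is pyridine-type (lone pair in the sp² plane, one electron in the p orbital)); the conjugation is uninterrupted.
Adding the contributions, 5 × 2 = 10 from the 5 double-bond units.
10 = 4(2) + 2, which satisfies Hückel's 4n+2 rule.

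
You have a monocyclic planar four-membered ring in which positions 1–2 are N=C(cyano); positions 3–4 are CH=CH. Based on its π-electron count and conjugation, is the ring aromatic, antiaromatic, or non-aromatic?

The p orbitals form a continuous loop: the double-bond atoms are sp², each contributing one p electron; each sp² =N– keeps its lone pair in-plane and puts one electron into the π system. The ring is fully conjugated.
Counting π electrons: 2 × 2 = 4 from the 2 double-bond units.
A 4n π count (4, n = 1) in a planar conjugated ring means antiaromatic.

Antiaromatic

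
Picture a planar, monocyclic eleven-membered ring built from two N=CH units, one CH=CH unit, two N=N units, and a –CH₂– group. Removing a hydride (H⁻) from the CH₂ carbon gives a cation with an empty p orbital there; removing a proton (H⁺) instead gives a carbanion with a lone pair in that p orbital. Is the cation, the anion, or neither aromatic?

Once that carbon is sp², every ring atom has a p orbital and both ions are fully conjugated.
Cation: 5 × 2 + 0 = 10 π electrons → 4(2)+2, aromatic.
Anion: 5 × 2 + 2 = 12 π electrons → 4(3), antiaromatic.

The cation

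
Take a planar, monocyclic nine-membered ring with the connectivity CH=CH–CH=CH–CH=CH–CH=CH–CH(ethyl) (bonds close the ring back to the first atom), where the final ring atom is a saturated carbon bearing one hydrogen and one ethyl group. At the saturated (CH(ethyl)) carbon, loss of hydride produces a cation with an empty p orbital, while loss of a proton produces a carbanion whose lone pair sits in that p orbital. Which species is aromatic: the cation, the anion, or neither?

The anion

Both ions have a continuous loop of p orbitals — each ring atom is sp².
Cation: 4 × 2 + 0 = 8 π electrons → 4(2), antiaromatic.
Anion: 4 × 2 + 2 = 10 π electrons → 4(2)+2, aromatic.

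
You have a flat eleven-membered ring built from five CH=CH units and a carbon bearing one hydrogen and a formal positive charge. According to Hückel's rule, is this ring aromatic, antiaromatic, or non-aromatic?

Aromatic

Check conjugation: the double-bond atoms are sp², each contributing one p electron; the carbocation has an empty p orbital — every position has a p orbital, so the cyclic π system is continuous.
π-electron count: 5 × 2 = 10 from the double-bond units + 0 from the CH(+) atom = 10.
Since 10 = 4·2 + 2, the ring meets the 4n+2 criterion.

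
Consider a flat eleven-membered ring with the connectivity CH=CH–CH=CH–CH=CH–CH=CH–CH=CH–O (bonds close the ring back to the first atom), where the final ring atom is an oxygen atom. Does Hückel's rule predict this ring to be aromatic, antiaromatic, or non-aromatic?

Check conjugation: every atom in a ring double bond is sp² and brings one electron to the p orbital; the oxygen donates one lone pair from its p orbital — every position has a p orbital, so the cyclic π system is continuous.
Tallying contributions gives 5 × 2 = 10 from the double-bond units + 2 from the O atom = 12.
12 is a 4n count (n = 3), so the planar conjugated ring is antiaromatic.

Antiaromatic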